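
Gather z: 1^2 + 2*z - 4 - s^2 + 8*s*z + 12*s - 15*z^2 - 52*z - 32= -s^2 + 12*s - 15*z^2 + z*(8*s - 50) - 35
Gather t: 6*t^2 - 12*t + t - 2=6*t^2 - 11*t - 2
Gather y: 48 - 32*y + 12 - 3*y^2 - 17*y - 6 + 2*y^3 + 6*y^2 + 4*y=2*y^3 + 3*y^2 - 45*y + 54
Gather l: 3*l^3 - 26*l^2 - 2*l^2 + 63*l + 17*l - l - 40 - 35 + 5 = 3*l^3 - 28*l^2 + 79*l - 70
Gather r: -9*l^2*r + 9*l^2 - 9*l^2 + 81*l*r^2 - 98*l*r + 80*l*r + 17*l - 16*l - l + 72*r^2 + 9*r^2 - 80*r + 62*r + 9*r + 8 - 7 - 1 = r^2*(81*l + 81) + r*(-9*l^2 - 18*l - 9)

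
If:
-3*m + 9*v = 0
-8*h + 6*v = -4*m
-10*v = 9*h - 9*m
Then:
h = 0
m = 0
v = 0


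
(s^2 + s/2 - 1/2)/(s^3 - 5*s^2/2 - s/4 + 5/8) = 4*(s + 1)/(4*s^2 - 8*s - 5)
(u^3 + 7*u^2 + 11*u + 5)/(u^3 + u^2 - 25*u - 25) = (u + 1)/(u - 5)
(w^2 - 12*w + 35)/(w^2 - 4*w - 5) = (w - 7)/(w + 1)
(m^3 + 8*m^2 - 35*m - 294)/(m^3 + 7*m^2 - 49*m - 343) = (m - 6)/(m - 7)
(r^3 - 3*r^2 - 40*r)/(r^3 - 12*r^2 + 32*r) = (r + 5)/(r - 4)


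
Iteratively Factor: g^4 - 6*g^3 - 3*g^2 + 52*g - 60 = (g - 2)*(g^3 - 4*g^2 - 11*g + 30) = (g - 2)^2*(g^2 - 2*g - 15) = (g - 2)^2*(g + 3)*(g - 5)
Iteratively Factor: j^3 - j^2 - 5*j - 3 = (j - 3)*(j^2 + 2*j + 1) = (j - 3)*(j + 1)*(j + 1)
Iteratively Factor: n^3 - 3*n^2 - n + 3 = (n - 3)*(n^2 - 1) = (n - 3)*(n + 1)*(n - 1)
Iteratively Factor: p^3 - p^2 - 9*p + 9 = (p - 3)*(p^2 + 2*p - 3) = (p - 3)*(p + 3)*(p - 1)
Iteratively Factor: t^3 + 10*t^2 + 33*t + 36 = (t + 3)*(t^2 + 7*t + 12) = (t + 3)^2*(t + 4)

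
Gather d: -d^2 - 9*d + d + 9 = -d^2 - 8*d + 9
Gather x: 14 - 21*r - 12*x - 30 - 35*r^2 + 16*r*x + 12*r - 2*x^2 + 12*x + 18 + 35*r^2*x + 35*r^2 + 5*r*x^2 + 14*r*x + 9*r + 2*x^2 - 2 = 5*r*x^2 + x*(35*r^2 + 30*r)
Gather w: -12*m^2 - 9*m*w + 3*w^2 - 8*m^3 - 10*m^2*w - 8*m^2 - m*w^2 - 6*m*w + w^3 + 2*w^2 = -8*m^3 - 20*m^2 + w^3 + w^2*(5 - m) + w*(-10*m^2 - 15*m)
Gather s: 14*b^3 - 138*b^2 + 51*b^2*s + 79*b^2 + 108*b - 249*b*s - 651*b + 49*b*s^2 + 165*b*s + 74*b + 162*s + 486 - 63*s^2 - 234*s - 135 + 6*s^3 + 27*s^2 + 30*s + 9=14*b^3 - 59*b^2 - 469*b + 6*s^3 + s^2*(49*b - 36) + s*(51*b^2 - 84*b - 42) + 360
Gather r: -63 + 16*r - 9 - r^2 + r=-r^2 + 17*r - 72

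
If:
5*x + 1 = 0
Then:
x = -1/5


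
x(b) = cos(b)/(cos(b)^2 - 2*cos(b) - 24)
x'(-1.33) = -0.04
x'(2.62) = 0.03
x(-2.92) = 0.05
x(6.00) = -0.04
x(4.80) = -0.00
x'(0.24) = 0.01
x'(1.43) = 0.04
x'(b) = (2*sin(b)*cos(b) - 2*sin(b))*cos(b)/(cos(b)^2 - 2*cos(b) - 24)^2 - sin(b)/(cos(b)^2 - 2*cos(b) - 24)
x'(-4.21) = 0.04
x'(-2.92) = -0.01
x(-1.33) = -0.01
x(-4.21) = 0.02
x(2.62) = 0.04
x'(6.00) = -0.01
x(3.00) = 0.05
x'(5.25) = -0.03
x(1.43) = -0.01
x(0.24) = -0.04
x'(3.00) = 0.01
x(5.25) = -0.02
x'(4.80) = -0.04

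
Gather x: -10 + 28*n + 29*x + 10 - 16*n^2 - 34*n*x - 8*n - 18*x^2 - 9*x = -16*n^2 + 20*n - 18*x^2 + x*(20 - 34*n)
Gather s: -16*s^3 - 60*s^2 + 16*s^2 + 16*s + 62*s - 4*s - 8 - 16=-16*s^3 - 44*s^2 + 74*s - 24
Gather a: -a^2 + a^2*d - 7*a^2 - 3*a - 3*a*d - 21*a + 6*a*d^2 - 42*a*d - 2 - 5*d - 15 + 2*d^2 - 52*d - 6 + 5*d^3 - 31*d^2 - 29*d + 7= a^2*(d - 8) + a*(6*d^2 - 45*d - 24) + 5*d^3 - 29*d^2 - 86*d - 16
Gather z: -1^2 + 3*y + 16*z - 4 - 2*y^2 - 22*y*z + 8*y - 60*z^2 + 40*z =-2*y^2 + 11*y - 60*z^2 + z*(56 - 22*y) - 5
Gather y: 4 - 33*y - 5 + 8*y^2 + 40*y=8*y^2 + 7*y - 1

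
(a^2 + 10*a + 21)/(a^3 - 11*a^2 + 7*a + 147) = (a + 7)/(a^2 - 14*a + 49)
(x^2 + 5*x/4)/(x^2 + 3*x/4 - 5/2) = x*(4*x + 5)/(4*x^2 + 3*x - 10)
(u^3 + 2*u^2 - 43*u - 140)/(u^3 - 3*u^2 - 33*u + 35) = (u + 4)/(u - 1)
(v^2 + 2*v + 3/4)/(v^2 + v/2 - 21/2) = (4*v^2 + 8*v + 3)/(2*(2*v^2 + v - 21))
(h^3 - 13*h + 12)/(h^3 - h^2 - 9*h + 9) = (h + 4)/(h + 3)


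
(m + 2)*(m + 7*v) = m^2 + 7*m*v + 2*m + 14*v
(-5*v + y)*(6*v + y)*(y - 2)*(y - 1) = -30*v^2*y^2 + 90*v^2*y - 60*v^2 + v*y^3 - 3*v*y^2 + 2*v*y + y^4 - 3*y^3 + 2*y^2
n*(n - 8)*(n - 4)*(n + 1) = n^4 - 11*n^3 + 20*n^2 + 32*n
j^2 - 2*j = j*(j - 2)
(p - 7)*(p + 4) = p^2 - 3*p - 28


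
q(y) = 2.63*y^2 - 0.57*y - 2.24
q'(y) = 5.26*y - 0.57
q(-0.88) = 0.30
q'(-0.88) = -5.20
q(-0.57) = -1.06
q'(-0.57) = -3.57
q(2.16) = 8.80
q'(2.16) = 10.79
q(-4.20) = 46.55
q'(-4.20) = -22.66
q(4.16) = 40.90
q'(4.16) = 21.31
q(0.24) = -2.23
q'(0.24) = 0.69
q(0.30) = -2.17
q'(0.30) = 1.01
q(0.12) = -2.27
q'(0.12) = 0.06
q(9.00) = 205.66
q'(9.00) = 46.77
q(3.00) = 19.72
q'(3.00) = 15.21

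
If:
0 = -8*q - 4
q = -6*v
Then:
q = -1/2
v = 1/12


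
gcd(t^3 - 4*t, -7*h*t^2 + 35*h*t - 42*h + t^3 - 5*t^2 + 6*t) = t - 2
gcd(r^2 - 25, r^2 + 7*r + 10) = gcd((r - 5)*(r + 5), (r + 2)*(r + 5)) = r + 5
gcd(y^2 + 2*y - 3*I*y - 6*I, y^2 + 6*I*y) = 1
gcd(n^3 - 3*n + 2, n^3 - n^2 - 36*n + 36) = n - 1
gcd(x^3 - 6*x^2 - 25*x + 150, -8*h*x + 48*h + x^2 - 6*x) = x - 6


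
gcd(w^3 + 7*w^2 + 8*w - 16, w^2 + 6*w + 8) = w + 4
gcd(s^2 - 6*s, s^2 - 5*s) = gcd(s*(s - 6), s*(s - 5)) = s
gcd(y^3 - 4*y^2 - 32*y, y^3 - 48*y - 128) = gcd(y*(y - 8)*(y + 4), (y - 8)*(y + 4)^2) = y^2 - 4*y - 32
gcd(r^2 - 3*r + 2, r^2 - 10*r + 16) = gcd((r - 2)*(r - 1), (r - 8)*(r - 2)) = r - 2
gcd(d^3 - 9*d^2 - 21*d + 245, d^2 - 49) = d - 7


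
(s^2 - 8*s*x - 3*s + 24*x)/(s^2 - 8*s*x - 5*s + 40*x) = (s - 3)/(s - 5)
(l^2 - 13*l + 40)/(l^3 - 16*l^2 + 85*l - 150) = (l - 8)/(l^2 - 11*l + 30)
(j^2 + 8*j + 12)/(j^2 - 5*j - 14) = (j + 6)/(j - 7)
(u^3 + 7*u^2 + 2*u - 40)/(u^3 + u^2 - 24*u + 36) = (u^2 + 9*u + 20)/(u^2 + 3*u - 18)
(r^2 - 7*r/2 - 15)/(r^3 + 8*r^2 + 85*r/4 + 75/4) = 2*(r - 6)/(2*r^2 + 11*r + 15)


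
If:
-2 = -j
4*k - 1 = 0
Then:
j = 2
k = 1/4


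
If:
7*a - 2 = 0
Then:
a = 2/7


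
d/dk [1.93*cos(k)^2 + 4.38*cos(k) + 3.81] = -(3.86*cos(k) + 4.38)*sin(k)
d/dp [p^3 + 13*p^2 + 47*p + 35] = 3*p^2 + 26*p + 47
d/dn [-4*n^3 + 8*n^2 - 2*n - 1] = -12*n^2 + 16*n - 2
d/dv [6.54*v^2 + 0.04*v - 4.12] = 13.08*v + 0.04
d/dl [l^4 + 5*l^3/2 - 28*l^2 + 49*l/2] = 4*l^3 + 15*l^2/2 - 56*l + 49/2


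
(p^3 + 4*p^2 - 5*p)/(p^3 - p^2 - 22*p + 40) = p*(p - 1)/(p^2 - 6*p + 8)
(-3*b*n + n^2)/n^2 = (-3*b + n)/n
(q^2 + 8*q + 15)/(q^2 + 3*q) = (q + 5)/q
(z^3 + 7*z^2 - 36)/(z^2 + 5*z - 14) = (z^2 + 9*z + 18)/(z + 7)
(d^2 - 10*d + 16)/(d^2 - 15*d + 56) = (d - 2)/(d - 7)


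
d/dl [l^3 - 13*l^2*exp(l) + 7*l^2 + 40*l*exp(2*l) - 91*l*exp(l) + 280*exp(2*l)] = -13*l^2*exp(l) + 3*l^2 + 80*l*exp(2*l) - 117*l*exp(l) + 14*l + 600*exp(2*l) - 91*exp(l)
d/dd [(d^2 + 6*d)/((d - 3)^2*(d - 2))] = (-d^3 - 15*d^2 + 24*d + 36)/(d^5 - 13*d^4 + 67*d^3 - 171*d^2 + 216*d - 108)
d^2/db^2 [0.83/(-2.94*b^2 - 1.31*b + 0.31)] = (14.348376*b^2 + 6.393324*b - 0.83*(5.88*b + 1.31)*(11.76*b + 2.62) - 1.512924)/(2.94*b^2 + 1.31*b - 0.31)^3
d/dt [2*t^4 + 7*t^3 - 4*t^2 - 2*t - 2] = 8*t^3 + 21*t^2 - 8*t - 2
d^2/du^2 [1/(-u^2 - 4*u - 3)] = 2*(u^2 + 4*u - 4*(u + 2)^2 + 3)/(u^2 + 4*u + 3)^3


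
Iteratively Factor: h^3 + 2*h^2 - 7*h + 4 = (h + 4)*(h^2 - 2*h + 1) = (h - 1)*(h + 4)*(h - 1)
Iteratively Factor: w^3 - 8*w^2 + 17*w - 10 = (w - 1)*(w^2 - 7*w + 10) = (w - 5)*(w - 1)*(w - 2)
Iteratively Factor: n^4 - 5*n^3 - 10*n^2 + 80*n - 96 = (n + 4)*(n^3 - 9*n^2 + 26*n - 24) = (n - 3)*(n + 4)*(n^2 - 6*n + 8) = (n - 4)*(n - 3)*(n + 4)*(n - 2)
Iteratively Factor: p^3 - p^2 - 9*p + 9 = (p + 3)*(p^2 - 4*p + 3) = (p - 1)*(p + 3)*(p - 3)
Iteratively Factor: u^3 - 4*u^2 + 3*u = (u - 3)*(u^2 - u) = (u - 3)*(u - 1)*(u)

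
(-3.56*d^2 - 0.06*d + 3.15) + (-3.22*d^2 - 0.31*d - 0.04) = -6.78*d^2 - 0.37*d + 3.11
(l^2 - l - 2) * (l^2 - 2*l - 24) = l^4 - 3*l^3 - 24*l^2 + 28*l + 48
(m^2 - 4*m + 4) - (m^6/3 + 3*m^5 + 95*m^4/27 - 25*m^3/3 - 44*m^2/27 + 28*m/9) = -m^6/3 - 3*m^5 - 95*m^4/27 + 25*m^3/3 + 71*m^2/27 - 64*m/9 + 4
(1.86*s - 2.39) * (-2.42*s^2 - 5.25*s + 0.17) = -4.5012*s^3 - 3.9812*s^2 + 12.8637*s - 0.4063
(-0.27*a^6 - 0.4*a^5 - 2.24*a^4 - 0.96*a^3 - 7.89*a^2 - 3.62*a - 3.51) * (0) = 0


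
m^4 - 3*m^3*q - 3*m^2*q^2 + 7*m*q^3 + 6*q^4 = (m - 3*q)*(m - 2*q)*(m + q)^2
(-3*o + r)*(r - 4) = -3*o*r + 12*o + r^2 - 4*r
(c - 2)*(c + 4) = c^2 + 2*c - 8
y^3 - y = y*(y - 1)*(y + 1)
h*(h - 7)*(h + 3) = h^3 - 4*h^2 - 21*h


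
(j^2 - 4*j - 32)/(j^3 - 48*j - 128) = 1/(j + 4)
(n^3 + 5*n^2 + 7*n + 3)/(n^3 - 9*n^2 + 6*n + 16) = (n^2 + 4*n + 3)/(n^2 - 10*n + 16)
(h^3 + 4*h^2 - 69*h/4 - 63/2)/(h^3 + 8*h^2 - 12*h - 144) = (h^2 - 2*h - 21/4)/(h^2 + 2*h - 24)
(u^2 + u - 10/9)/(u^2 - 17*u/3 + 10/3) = (u + 5/3)/(u - 5)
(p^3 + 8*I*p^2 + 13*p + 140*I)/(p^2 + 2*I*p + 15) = (p^2 + 3*I*p + 28)/(p - 3*I)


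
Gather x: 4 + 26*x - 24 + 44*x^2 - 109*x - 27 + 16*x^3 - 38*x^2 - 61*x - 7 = 16*x^3 + 6*x^2 - 144*x - 54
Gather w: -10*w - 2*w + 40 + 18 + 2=60 - 12*w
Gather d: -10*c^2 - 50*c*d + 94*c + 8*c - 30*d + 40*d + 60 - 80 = -10*c^2 + 102*c + d*(10 - 50*c) - 20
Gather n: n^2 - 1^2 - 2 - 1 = n^2 - 4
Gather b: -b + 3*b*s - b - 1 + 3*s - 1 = b*(3*s - 2) + 3*s - 2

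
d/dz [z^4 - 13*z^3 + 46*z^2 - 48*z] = 4*z^3 - 39*z^2 + 92*z - 48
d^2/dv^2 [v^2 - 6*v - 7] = 2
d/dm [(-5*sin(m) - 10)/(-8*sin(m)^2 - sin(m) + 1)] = 5*(-32*sin(m) + 4*cos(2*m) - 7)*cos(m)/(8*sin(m)^2 + sin(m) - 1)^2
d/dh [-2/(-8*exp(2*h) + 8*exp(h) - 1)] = (16 - 32*exp(h))*exp(h)/(8*exp(2*h) - 8*exp(h) + 1)^2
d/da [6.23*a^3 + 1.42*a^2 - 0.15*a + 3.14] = 18.69*a^2 + 2.84*a - 0.15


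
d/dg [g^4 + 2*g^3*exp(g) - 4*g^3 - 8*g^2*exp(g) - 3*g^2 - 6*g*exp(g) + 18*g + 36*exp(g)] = 2*g^3*exp(g) + 4*g^3 - 2*g^2*exp(g) - 12*g^2 - 22*g*exp(g) - 6*g + 30*exp(g) + 18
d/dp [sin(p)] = cos(p)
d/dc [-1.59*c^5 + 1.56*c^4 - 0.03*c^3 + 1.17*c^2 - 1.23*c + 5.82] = -7.95*c^4 + 6.24*c^3 - 0.09*c^2 + 2.34*c - 1.23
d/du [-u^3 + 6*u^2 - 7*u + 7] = -3*u^2 + 12*u - 7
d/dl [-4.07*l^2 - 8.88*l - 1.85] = -8.14*l - 8.88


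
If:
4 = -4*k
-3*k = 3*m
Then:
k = -1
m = 1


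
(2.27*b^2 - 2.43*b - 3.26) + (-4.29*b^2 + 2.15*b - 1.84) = -2.02*b^2 - 0.28*b - 5.1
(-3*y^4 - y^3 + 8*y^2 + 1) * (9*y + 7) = -27*y^5 - 30*y^4 + 65*y^3 + 56*y^2 + 9*y + 7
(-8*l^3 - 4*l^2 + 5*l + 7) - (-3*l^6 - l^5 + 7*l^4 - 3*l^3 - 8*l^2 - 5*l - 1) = 3*l^6 + l^5 - 7*l^4 - 5*l^3 + 4*l^2 + 10*l + 8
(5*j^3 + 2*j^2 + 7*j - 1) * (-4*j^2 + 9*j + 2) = -20*j^5 + 37*j^4 + 71*j^2 + 5*j - 2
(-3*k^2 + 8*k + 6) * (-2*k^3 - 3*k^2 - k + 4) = 6*k^5 - 7*k^4 - 33*k^3 - 38*k^2 + 26*k + 24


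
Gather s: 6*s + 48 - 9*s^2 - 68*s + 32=-9*s^2 - 62*s + 80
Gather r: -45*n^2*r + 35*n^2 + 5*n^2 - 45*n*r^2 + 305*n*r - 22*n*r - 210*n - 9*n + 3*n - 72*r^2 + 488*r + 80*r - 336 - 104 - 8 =40*n^2 - 216*n + r^2*(-45*n - 72) + r*(-45*n^2 + 283*n + 568) - 448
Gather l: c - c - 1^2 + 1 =0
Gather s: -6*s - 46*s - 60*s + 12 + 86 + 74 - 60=112 - 112*s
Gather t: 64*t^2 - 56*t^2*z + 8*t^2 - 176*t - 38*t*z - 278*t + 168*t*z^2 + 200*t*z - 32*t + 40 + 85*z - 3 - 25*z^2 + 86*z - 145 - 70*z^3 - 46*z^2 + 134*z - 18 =t^2*(72 - 56*z) + t*(168*z^2 + 162*z - 486) - 70*z^3 - 71*z^2 + 305*z - 126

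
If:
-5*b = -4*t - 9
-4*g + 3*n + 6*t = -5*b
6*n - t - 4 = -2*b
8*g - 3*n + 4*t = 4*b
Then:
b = 281/205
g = 819/820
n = 74/615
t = -22/41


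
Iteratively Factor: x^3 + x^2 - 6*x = (x)*(x^2 + x - 6) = x*(x - 2)*(x + 3)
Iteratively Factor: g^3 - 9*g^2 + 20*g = (g - 5)*(g^2 - 4*g) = g*(g - 5)*(g - 4)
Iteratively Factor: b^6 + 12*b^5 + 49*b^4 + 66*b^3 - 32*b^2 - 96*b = (b + 3)*(b^5 + 9*b^4 + 22*b^3 - 32*b) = b*(b + 3)*(b^4 + 9*b^3 + 22*b^2 - 32) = b*(b + 3)*(b + 4)*(b^3 + 5*b^2 + 2*b - 8) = b*(b + 2)*(b + 3)*(b + 4)*(b^2 + 3*b - 4) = b*(b + 2)*(b + 3)*(b + 4)^2*(b - 1)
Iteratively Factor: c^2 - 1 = (c - 1)*(c + 1)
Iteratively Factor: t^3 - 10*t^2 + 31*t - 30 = (t - 2)*(t^2 - 8*t + 15) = (t - 3)*(t - 2)*(t - 5)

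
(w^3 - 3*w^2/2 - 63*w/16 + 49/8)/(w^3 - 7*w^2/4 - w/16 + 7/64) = 4*(4*w^2 + w - 14)/(16*w^2 - 1)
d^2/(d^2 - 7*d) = d/(d - 7)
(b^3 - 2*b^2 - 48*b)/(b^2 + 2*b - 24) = b*(b - 8)/(b - 4)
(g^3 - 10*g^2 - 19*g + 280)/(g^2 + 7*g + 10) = (g^2 - 15*g + 56)/(g + 2)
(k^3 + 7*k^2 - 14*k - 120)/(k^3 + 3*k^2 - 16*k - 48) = (k^2 + 11*k + 30)/(k^2 + 7*k + 12)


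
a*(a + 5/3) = a^2 + 5*a/3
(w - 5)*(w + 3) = w^2 - 2*w - 15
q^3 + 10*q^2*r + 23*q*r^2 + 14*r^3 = (q + r)*(q + 2*r)*(q + 7*r)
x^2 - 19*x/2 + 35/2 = (x - 7)*(x - 5/2)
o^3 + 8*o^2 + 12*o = o*(o + 2)*(o + 6)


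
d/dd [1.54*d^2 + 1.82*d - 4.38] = 3.08*d + 1.82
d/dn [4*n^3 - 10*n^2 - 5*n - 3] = 12*n^2 - 20*n - 5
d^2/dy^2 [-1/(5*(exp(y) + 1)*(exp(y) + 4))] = (-4*exp(3*y) - 15*exp(2*y) - 9*exp(y) + 20)*exp(y)/(5*(exp(6*y) + 15*exp(5*y) + 87*exp(4*y) + 245*exp(3*y) + 348*exp(2*y) + 240*exp(y) + 64))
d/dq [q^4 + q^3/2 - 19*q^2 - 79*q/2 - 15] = 4*q^3 + 3*q^2/2 - 38*q - 79/2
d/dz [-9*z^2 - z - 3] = -18*z - 1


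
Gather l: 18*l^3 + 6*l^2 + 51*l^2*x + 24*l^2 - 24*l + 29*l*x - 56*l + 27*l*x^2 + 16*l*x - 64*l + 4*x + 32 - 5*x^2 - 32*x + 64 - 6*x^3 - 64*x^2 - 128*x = 18*l^3 + l^2*(51*x + 30) + l*(27*x^2 + 45*x - 144) - 6*x^3 - 69*x^2 - 156*x + 96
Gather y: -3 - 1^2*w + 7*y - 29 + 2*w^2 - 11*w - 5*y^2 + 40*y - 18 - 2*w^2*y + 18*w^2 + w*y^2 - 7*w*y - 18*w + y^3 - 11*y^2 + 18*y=20*w^2 - 30*w + y^3 + y^2*(w - 16) + y*(-2*w^2 - 7*w + 65) - 50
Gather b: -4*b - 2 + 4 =2 - 4*b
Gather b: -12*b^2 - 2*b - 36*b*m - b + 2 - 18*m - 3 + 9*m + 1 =-12*b^2 + b*(-36*m - 3) - 9*m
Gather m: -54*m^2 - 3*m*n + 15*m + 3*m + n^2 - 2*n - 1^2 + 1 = -54*m^2 + m*(18 - 3*n) + n^2 - 2*n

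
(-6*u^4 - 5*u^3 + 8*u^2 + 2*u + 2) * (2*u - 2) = -12*u^5 + 2*u^4 + 26*u^3 - 12*u^2 - 4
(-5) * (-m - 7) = 5*m + 35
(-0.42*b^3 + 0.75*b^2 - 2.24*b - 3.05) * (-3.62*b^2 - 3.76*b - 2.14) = 1.5204*b^5 - 1.1358*b^4 + 6.1876*b^3 + 17.8584*b^2 + 16.2616*b + 6.527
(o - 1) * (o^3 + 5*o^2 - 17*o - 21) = o^4 + 4*o^3 - 22*o^2 - 4*o + 21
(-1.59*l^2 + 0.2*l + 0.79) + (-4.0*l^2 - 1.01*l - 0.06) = -5.59*l^2 - 0.81*l + 0.73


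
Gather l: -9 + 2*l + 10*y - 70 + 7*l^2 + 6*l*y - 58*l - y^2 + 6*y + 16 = 7*l^2 + l*(6*y - 56) - y^2 + 16*y - 63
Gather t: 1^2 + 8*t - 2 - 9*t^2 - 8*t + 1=-9*t^2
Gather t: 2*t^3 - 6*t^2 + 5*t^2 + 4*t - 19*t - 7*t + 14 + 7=2*t^3 - t^2 - 22*t + 21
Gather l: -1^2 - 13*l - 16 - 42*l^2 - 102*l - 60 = -42*l^2 - 115*l - 77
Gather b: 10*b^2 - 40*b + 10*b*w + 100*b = 10*b^2 + b*(10*w + 60)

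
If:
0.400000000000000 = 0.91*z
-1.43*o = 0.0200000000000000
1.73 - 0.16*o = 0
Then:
No Solution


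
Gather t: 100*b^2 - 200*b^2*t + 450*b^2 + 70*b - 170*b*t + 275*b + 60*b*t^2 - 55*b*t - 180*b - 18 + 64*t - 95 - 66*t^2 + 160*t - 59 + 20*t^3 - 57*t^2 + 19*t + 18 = 550*b^2 + 165*b + 20*t^3 + t^2*(60*b - 123) + t*(-200*b^2 - 225*b + 243) - 154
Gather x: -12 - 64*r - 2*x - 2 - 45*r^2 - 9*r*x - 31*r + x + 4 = -45*r^2 - 95*r + x*(-9*r - 1) - 10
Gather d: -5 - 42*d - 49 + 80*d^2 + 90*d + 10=80*d^2 + 48*d - 44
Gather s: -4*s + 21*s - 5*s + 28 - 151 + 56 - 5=12*s - 72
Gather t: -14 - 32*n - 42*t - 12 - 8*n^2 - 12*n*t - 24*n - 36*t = -8*n^2 - 56*n + t*(-12*n - 78) - 26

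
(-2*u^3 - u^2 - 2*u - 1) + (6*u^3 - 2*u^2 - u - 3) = 4*u^3 - 3*u^2 - 3*u - 4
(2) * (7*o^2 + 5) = 14*o^2 + 10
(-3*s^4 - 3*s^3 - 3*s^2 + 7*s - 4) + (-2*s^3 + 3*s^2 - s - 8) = -3*s^4 - 5*s^3 + 6*s - 12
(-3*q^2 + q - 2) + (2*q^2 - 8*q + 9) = -q^2 - 7*q + 7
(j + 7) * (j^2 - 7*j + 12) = j^3 - 37*j + 84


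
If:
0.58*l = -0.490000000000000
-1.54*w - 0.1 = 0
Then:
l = -0.84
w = -0.06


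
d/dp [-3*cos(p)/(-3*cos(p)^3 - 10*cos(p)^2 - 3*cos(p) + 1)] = 48*(6*cos(p)^3 + 10*cos(p)^2 + 1)*sin(p)/(-40*sin(p)^2 + 21*cos(p) + 3*cos(3*p) + 36)^2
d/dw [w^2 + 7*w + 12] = 2*w + 7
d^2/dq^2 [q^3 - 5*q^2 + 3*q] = 6*q - 10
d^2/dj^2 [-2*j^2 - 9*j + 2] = -4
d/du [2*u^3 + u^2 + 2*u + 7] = 6*u^2 + 2*u + 2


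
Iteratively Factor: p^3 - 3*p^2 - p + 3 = (p - 3)*(p^2 - 1) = (p - 3)*(p - 1)*(p + 1)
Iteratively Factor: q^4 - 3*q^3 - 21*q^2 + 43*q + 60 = (q - 3)*(q^3 - 21*q - 20) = (q - 5)*(q - 3)*(q^2 + 5*q + 4) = (q - 5)*(q - 3)*(q + 4)*(q + 1)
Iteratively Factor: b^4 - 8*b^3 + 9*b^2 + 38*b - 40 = (b - 4)*(b^3 - 4*b^2 - 7*b + 10) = (b - 4)*(b - 1)*(b^2 - 3*b - 10) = (b - 5)*(b - 4)*(b - 1)*(b + 2)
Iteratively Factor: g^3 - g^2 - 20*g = (g)*(g^2 - g - 20) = g*(g - 5)*(g + 4)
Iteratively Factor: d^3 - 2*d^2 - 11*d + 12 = (d - 4)*(d^2 + 2*d - 3) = (d - 4)*(d - 1)*(d + 3)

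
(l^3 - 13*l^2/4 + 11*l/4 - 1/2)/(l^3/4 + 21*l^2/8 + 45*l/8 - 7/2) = 2*(4*l^3 - 13*l^2 + 11*l - 2)/(2*l^3 + 21*l^2 + 45*l - 28)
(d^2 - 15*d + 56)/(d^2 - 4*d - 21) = (d - 8)/(d + 3)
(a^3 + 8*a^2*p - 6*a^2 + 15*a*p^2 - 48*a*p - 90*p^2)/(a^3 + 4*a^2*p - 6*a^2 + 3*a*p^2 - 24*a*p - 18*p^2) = (a + 5*p)/(a + p)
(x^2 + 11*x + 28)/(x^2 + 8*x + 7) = (x + 4)/(x + 1)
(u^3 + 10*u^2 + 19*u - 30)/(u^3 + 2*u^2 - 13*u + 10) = (u + 6)/(u - 2)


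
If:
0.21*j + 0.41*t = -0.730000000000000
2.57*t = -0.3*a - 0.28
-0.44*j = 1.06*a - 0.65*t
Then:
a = 1.10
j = -3.01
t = -0.24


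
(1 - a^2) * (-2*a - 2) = 2*a^3 + 2*a^2 - 2*a - 2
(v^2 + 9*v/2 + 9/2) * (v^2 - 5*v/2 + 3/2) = v^4 + 2*v^3 - 21*v^2/4 - 9*v/2 + 27/4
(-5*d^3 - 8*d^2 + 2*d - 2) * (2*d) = -10*d^4 - 16*d^3 + 4*d^2 - 4*d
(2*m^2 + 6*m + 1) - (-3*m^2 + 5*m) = 5*m^2 + m + 1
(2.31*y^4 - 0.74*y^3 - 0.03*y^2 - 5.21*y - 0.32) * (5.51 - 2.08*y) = -4.8048*y^5 + 14.2673*y^4 - 4.015*y^3 + 10.6715*y^2 - 28.0415*y - 1.7632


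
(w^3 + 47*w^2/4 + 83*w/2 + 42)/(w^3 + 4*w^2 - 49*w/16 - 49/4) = 4*(w + 6)/(4*w - 7)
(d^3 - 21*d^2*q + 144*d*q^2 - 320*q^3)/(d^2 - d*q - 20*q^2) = (d^2 - 16*d*q + 64*q^2)/(d + 4*q)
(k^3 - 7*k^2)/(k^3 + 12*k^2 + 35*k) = k*(k - 7)/(k^2 + 12*k + 35)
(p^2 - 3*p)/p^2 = (p - 3)/p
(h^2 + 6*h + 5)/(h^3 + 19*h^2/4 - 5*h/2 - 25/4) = 4/(4*h - 5)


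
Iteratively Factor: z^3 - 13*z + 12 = (z - 3)*(z^2 + 3*z - 4) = (z - 3)*(z - 1)*(z + 4)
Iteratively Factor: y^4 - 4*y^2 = (y + 2)*(y^3 - 2*y^2) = (y - 2)*(y + 2)*(y^2) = y*(y - 2)*(y + 2)*(y)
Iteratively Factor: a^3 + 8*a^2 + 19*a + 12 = (a + 3)*(a^2 + 5*a + 4) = (a + 3)*(a + 4)*(a + 1)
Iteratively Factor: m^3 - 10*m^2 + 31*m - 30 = (m - 5)*(m^2 - 5*m + 6) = (m - 5)*(m - 3)*(m - 2)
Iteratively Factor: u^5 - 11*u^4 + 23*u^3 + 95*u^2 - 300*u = (u - 5)*(u^4 - 6*u^3 - 7*u^2 + 60*u) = (u - 5)*(u - 4)*(u^3 - 2*u^2 - 15*u) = u*(u - 5)*(u - 4)*(u^2 - 2*u - 15) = u*(u - 5)*(u - 4)*(u + 3)*(u - 5)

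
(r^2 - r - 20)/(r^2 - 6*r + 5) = (r + 4)/(r - 1)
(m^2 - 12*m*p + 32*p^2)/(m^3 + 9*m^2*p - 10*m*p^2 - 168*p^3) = (m - 8*p)/(m^2 + 13*m*p + 42*p^2)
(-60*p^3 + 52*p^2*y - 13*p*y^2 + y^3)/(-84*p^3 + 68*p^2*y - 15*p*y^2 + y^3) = (-5*p + y)/(-7*p + y)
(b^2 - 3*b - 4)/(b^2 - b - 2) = (b - 4)/(b - 2)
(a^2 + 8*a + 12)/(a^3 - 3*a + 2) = (a + 6)/(a^2 - 2*a + 1)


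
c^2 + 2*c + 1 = (c + 1)^2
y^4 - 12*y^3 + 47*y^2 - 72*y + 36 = (y - 6)*(y - 3)*(y - 2)*(y - 1)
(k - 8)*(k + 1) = k^2 - 7*k - 8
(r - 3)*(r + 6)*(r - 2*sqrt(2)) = r^3 - 2*sqrt(2)*r^2 + 3*r^2 - 18*r - 6*sqrt(2)*r + 36*sqrt(2)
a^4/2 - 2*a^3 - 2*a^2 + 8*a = a*(a/2 + 1)*(a - 4)*(a - 2)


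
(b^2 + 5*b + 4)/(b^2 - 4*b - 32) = (b + 1)/(b - 8)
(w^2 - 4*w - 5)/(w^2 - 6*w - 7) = (w - 5)/(w - 7)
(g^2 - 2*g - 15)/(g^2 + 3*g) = (g - 5)/g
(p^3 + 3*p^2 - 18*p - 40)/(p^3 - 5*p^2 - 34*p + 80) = (p^2 - 2*p - 8)/(p^2 - 10*p + 16)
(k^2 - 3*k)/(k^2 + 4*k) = (k - 3)/(k + 4)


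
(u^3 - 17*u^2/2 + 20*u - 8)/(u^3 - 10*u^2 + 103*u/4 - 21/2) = 2*(u^2 - 8*u + 16)/(2*u^2 - 19*u + 42)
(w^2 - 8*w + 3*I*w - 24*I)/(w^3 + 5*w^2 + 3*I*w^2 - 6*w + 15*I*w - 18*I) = (w - 8)/(w^2 + 5*w - 6)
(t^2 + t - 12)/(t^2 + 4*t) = (t - 3)/t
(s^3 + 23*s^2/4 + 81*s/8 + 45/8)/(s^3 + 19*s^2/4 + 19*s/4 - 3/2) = (8*s^2 + 22*s + 15)/(2*(4*s^2 + 7*s - 2))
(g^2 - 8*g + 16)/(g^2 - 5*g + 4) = (g - 4)/(g - 1)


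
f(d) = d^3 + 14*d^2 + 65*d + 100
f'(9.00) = 560.00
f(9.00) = 2548.00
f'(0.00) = 65.00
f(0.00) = 100.00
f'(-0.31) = 56.61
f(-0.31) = 81.17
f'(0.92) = 93.30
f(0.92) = 172.43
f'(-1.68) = 26.43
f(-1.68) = 25.57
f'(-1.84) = 23.64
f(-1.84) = 21.57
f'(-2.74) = 10.80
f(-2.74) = 6.44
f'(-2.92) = 8.82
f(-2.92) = 4.67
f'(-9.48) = 69.17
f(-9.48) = -109.99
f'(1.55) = 115.61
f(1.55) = 238.11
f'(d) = 3*d^2 + 28*d + 65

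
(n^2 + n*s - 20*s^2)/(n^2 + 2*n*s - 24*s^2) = (n + 5*s)/(n + 6*s)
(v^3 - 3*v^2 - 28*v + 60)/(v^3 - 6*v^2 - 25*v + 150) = (v - 2)/(v - 5)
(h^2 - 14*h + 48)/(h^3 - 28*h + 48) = (h^2 - 14*h + 48)/(h^3 - 28*h + 48)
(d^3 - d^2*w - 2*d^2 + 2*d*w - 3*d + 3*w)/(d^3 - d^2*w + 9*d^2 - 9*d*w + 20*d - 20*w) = (d^2 - 2*d - 3)/(d^2 + 9*d + 20)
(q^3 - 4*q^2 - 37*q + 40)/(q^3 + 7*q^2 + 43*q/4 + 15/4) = 4*(q^2 - 9*q + 8)/(4*q^2 + 8*q + 3)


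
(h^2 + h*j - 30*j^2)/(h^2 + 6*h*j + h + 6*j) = (h - 5*j)/(h + 1)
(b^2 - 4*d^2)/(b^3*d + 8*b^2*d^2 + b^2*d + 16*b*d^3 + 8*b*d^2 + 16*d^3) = (b^2 - 4*d^2)/(d*(b^3 + 8*b^2*d + b^2 + 16*b*d^2 + 8*b*d + 16*d^2))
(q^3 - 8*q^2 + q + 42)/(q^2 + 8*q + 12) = (q^2 - 10*q + 21)/(q + 6)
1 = 1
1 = 1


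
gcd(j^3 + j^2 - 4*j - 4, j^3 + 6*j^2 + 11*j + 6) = j^2 + 3*j + 2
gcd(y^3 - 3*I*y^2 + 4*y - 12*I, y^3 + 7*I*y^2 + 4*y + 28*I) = y^2 + 4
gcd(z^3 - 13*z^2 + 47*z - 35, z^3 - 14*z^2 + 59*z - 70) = z^2 - 12*z + 35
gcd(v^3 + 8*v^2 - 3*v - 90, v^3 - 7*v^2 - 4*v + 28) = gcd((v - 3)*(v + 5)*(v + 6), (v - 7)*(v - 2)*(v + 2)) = 1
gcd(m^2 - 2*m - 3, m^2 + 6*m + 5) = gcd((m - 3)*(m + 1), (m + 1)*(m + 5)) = m + 1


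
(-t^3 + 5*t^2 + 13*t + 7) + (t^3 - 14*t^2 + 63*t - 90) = -9*t^2 + 76*t - 83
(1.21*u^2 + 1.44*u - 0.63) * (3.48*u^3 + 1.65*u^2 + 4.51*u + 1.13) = 4.2108*u^5 + 7.0077*u^4 + 5.6407*u^3 + 6.8222*u^2 - 1.2141*u - 0.7119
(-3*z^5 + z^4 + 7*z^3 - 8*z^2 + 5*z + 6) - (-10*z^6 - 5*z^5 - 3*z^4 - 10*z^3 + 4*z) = 10*z^6 + 2*z^5 + 4*z^4 + 17*z^3 - 8*z^2 + z + 6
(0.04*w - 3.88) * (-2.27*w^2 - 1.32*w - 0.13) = -0.0908*w^3 + 8.7548*w^2 + 5.1164*w + 0.5044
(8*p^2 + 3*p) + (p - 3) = 8*p^2 + 4*p - 3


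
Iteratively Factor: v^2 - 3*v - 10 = (v + 2)*(v - 5)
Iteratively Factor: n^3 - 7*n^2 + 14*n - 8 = (n - 4)*(n^2 - 3*n + 2) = (n - 4)*(n - 1)*(n - 2)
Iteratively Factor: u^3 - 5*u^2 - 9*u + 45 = (u - 5)*(u^2 - 9) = (u - 5)*(u + 3)*(u - 3)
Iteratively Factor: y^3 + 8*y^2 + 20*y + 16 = (y + 4)*(y^2 + 4*y + 4) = (y + 2)*(y + 4)*(y + 2)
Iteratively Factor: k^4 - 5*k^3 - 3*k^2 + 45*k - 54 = (k - 3)*(k^3 - 2*k^2 - 9*k + 18) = (k - 3)^2*(k^2 + k - 6) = (k - 3)^2*(k + 3)*(k - 2)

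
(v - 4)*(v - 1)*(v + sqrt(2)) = v^3 - 5*v^2 + sqrt(2)*v^2 - 5*sqrt(2)*v + 4*v + 4*sqrt(2)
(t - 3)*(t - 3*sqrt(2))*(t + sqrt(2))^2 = t^4 - 3*t^3 - sqrt(2)*t^3 - 10*t^2 + 3*sqrt(2)*t^2 - 6*sqrt(2)*t + 30*t + 18*sqrt(2)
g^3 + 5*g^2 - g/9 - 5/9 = (g - 1/3)*(g + 1/3)*(g + 5)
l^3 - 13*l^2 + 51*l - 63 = (l - 7)*(l - 3)^2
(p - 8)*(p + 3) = p^2 - 5*p - 24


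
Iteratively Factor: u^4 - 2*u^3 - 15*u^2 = (u - 5)*(u^3 + 3*u^2) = (u - 5)*(u + 3)*(u^2) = u*(u - 5)*(u + 3)*(u)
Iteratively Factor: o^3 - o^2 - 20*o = (o - 5)*(o^2 + 4*o) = (o - 5)*(o + 4)*(o)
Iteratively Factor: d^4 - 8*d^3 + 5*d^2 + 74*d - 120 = (d - 4)*(d^3 - 4*d^2 - 11*d + 30) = (d - 4)*(d - 2)*(d^2 - 2*d - 15) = (d - 5)*(d - 4)*(d - 2)*(d + 3)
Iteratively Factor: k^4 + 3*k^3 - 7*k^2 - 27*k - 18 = (k + 2)*(k^3 + k^2 - 9*k - 9) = (k + 1)*(k + 2)*(k^2 - 9) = (k + 1)*(k + 2)*(k + 3)*(k - 3)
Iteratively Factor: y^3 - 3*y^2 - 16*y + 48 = (y + 4)*(y^2 - 7*y + 12) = (y - 3)*(y + 4)*(y - 4)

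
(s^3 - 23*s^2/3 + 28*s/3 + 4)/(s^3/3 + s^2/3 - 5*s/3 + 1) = (3*s^3 - 23*s^2 + 28*s + 12)/(s^3 + s^2 - 5*s + 3)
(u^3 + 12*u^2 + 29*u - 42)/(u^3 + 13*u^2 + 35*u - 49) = (u + 6)/(u + 7)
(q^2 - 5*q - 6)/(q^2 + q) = (q - 6)/q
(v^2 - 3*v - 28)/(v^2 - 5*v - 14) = (v + 4)/(v + 2)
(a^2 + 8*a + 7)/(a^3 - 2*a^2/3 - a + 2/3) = 3*(a + 7)/(3*a^2 - 5*a + 2)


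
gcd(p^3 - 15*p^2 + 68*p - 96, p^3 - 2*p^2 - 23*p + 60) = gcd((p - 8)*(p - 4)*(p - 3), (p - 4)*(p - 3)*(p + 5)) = p^2 - 7*p + 12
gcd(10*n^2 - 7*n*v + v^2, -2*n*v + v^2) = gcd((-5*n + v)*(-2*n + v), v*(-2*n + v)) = -2*n + v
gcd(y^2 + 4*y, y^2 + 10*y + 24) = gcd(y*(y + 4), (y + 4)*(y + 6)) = y + 4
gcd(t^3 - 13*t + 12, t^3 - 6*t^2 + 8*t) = 1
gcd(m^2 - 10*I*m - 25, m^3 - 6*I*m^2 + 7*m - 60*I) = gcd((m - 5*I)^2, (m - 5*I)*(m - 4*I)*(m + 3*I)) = m - 5*I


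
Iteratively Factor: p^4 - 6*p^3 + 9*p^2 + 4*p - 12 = (p - 2)*(p^3 - 4*p^2 + p + 6) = (p - 3)*(p - 2)*(p^2 - p - 2) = (p - 3)*(p - 2)*(p + 1)*(p - 2)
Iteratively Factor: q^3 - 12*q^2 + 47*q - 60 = (q - 3)*(q^2 - 9*q + 20) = (q - 5)*(q - 3)*(q - 4)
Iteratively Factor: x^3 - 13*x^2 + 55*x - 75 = (x - 5)*(x^2 - 8*x + 15) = (x - 5)*(x - 3)*(x - 5)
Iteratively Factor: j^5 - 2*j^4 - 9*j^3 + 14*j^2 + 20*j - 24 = (j + 2)*(j^4 - 4*j^3 - j^2 + 16*j - 12) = (j + 2)^2*(j^3 - 6*j^2 + 11*j - 6) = (j - 2)*(j + 2)^2*(j^2 - 4*j + 3) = (j - 3)*(j - 2)*(j + 2)^2*(j - 1)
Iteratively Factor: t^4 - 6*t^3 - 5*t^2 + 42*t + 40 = (t + 1)*(t^3 - 7*t^2 + 2*t + 40) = (t - 4)*(t + 1)*(t^2 - 3*t - 10) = (t - 5)*(t - 4)*(t + 1)*(t + 2)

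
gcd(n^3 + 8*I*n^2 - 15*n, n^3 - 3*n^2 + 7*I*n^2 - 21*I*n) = n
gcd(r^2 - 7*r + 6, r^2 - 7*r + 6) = r^2 - 7*r + 6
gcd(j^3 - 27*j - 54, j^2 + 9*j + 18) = j + 3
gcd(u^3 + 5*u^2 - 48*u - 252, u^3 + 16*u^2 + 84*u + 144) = u^2 + 12*u + 36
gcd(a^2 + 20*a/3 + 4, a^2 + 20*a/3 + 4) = a^2 + 20*a/3 + 4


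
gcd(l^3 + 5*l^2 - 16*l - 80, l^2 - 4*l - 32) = l + 4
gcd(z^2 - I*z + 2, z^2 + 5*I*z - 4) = z + I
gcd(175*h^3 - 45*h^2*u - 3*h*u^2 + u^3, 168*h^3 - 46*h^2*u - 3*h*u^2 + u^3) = 7*h + u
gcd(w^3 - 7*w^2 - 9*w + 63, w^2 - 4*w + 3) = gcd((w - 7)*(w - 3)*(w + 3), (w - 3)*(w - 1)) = w - 3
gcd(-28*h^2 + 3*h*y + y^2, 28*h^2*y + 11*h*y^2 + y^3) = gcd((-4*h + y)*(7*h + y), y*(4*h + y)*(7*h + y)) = 7*h + y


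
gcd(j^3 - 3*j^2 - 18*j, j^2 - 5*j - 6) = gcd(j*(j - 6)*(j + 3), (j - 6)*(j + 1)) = j - 6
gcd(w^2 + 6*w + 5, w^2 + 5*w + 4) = w + 1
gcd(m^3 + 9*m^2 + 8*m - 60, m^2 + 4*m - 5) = m + 5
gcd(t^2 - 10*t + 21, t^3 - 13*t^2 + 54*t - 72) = t - 3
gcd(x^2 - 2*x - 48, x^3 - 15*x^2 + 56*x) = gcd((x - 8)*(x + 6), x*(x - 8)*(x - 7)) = x - 8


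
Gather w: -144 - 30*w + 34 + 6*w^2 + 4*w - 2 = 6*w^2 - 26*w - 112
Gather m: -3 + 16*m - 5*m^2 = -5*m^2 + 16*m - 3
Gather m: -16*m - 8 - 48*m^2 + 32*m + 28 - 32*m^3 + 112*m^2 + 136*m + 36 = -32*m^3 + 64*m^2 + 152*m + 56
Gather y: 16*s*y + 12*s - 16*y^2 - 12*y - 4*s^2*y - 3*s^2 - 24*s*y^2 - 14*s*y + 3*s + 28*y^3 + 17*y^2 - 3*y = -3*s^2 + 15*s + 28*y^3 + y^2*(1 - 24*s) + y*(-4*s^2 + 2*s - 15)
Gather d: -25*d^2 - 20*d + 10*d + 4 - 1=-25*d^2 - 10*d + 3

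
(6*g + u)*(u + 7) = 6*g*u + 42*g + u^2 + 7*u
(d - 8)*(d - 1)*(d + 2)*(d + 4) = d^4 - 3*d^3 - 38*d^2 - 24*d + 64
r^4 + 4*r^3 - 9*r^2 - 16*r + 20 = (r - 2)*(r - 1)*(r + 2)*(r + 5)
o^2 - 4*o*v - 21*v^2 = (o - 7*v)*(o + 3*v)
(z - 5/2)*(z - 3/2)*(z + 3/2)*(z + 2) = z^4 - z^3/2 - 29*z^2/4 + 9*z/8 + 45/4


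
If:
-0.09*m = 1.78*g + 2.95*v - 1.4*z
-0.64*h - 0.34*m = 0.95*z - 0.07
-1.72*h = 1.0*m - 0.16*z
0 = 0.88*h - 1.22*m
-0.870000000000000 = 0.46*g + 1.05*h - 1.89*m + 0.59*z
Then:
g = -1.98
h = 0.00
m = 0.00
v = 1.23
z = 0.07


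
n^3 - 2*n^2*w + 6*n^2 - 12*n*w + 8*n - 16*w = (n + 2)*(n + 4)*(n - 2*w)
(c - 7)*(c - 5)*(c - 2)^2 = c^4 - 16*c^3 + 87*c^2 - 188*c + 140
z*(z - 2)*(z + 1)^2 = z^4 - 3*z^2 - 2*z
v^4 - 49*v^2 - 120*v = v*(v - 8)*(v + 3)*(v + 5)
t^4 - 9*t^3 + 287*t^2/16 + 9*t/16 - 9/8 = (t - 6)*(t - 3)*(t - 1/4)*(t + 1/4)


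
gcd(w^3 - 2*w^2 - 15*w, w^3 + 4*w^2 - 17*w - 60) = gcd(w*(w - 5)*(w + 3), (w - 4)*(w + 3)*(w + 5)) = w + 3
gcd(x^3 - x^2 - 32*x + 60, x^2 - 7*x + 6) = 1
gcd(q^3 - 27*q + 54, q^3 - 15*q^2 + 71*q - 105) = q - 3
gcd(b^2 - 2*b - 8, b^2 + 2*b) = b + 2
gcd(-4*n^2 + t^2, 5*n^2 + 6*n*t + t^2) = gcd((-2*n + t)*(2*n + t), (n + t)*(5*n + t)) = 1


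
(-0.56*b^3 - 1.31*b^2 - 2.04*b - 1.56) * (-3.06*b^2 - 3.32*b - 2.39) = 1.7136*b^5 + 5.8678*b^4 + 11.93*b^3 + 14.6773*b^2 + 10.0548*b + 3.7284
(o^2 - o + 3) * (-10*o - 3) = -10*o^3 + 7*o^2 - 27*o - 9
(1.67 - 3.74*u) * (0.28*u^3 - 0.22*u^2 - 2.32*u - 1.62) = -1.0472*u^4 + 1.2904*u^3 + 8.3094*u^2 + 2.1844*u - 2.7054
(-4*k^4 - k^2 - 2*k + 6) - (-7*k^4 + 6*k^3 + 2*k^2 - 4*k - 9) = 3*k^4 - 6*k^3 - 3*k^2 + 2*k + 15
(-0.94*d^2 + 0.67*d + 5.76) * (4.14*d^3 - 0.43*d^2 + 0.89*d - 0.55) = -3.8916*d^5 + 3.178*d^4 + 22.7217*d^3 - 1.3635*d^2 + 4.7579*d - 3.168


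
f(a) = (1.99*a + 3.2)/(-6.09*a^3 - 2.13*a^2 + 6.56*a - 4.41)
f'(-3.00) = -0.01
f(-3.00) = -0.02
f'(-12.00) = -0.00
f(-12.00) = -0.00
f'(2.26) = 0.12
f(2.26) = -0.11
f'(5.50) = 0.01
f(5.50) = -0.01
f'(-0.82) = -0.20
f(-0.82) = -0.20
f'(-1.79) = 0.05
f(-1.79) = -0.03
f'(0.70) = 2.16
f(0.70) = -1.56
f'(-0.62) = -0.32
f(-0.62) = -0.25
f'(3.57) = 0.02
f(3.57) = -0.04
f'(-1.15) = 0.02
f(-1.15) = -0.17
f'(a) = (1.99*a + 3.2)*(18.27*a^2 + 4.26*a - 6.56)/(-6.09*a^3 - 2.13*a^2 + 6.56*a - 4.41)^2 + 1.99/(-6.09*a^3 - 2.13*a^2 + 6.56*a - 4.41)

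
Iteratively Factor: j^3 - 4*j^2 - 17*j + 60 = (j - 5)*(j^2 + j - 12) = (j - 5)*(j + 4)*(j - 3)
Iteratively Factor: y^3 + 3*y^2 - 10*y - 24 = (y + 2)*(y^2 + y - 12) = (y + 2)*(y + 4)*(y - 3)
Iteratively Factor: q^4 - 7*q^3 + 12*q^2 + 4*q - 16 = (q + 1)*(q^3 - 8*q^2 + 20*q - 16) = (q - 2)*(q + 1)*(q^2 - 6*q + 8) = (q - 4)*(q - 2)*(q + 1)*(q - 2)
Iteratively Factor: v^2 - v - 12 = (v - 4)*(v + 3)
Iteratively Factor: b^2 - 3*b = (b - 3)*(b)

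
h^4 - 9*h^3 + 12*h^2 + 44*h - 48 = (h - 6)*(h - 4)*(h - 1)*(h + 2)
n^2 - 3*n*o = n*(n - 3*o)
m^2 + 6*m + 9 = (m + 3)^2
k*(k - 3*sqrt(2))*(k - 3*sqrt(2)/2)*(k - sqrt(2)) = k^4 - 11*sqrt(2)*k^3/2 + 18*k^2 - 9*sqrt(2)*k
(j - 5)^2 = j^2 - 10*j + 25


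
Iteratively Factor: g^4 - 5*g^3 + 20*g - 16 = (g - 2)*(g^3 - 3*g^2 - 6*g + 8) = (g - 4)*(g - 2)*(g^2 + g - 2) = (g - 4)*(g - 2)*(g - 1)*(g + 2)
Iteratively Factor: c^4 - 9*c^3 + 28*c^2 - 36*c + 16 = (c - 2)*(c^3 - 7*c^2 + 14*c - 8) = (c - 4)*(c - 2)*(c^2 - 3*c + 2) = (c - 4)*(c - 2)^2*(c - 1)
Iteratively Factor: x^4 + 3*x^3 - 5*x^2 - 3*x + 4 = (x + 1)*(x^3 + 2*x^2 - 7*x + 4) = (x - 1)*(x + 1)*(x^2 + 3*x - 4) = (x - 1)^2*(x + 1)*(x + 4)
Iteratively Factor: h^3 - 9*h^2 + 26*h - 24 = (h - 4)*(h^2 - 5*h + 6) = (h - 4)*(h - 3)*(h - 2)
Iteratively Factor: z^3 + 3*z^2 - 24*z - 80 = (z + 4)*(z^2 - z - 20) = (z - 5)*(z + 4)*(z + 4)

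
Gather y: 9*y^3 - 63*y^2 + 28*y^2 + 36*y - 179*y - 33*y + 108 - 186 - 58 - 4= 9*y^3 - 35*y^2 - 176*y - 140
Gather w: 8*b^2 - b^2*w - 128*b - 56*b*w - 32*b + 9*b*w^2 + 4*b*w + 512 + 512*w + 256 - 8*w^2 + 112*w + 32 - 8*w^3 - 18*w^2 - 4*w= 8*b^2 - 160*b - 8*w^3 + w^2*(9*b - 26) + w*(-b^2 - 52*b + 620) + 800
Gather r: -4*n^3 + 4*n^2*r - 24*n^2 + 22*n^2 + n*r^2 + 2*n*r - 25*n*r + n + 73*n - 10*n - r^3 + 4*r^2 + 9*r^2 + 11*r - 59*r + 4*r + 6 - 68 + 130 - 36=-4*n^3 - 2*n^2 + 64*n - r^3 + r^2*(n + 13) + r*(4*n^2 - 23*n - 44) + 32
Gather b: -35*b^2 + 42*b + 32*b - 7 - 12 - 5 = -35*b^2 + 74*b - 24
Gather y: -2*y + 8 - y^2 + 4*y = -y^2 + 2*y + 8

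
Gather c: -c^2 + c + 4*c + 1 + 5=-c^2 + 5*c + 6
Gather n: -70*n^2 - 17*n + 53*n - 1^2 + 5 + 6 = -70*n^2 + 36*n + 10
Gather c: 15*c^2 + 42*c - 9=15*c^2 + 42*c - 9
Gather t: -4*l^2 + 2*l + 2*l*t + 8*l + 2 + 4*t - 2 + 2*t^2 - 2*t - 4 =-4*l^2 + 10*l + 2*t^2 + t*(2*l + 2) - 4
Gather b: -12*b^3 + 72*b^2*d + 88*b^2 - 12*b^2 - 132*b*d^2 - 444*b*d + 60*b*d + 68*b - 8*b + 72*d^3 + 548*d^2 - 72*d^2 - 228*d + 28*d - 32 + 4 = -12*b^3 + b^2*(72*d + 76) + b*(-132*d^2 - 384*d + 60) + 72*d^3 + 476*d^2 - 200*d - 28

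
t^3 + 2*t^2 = t^2*(t + 2)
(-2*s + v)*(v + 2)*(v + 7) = -2*s*v^2 - 18*s*v - 28*s + v^3 + 9*v^2 + 14*v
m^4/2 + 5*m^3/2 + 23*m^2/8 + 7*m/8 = m*(m/2 + 1/4)*(m + 1)*(m + 7/2)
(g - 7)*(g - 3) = g^2 - 10*g + 21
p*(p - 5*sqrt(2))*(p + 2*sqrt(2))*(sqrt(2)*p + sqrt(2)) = sqrt(2)*p^4 - 6*p^3 + sqrt(2)*p^3 - 20*sqrt(2)*p^2 - 6*p^2 - 20*sqrt(2)*p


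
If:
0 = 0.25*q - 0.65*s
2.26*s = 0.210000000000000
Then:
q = 0.24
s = 0.09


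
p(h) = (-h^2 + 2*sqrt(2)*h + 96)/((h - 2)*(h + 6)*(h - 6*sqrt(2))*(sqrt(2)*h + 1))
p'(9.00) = -0.14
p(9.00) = 0.05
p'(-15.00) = 0.00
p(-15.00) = 0.00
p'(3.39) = 0.22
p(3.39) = -0.24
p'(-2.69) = -0.10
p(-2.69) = -0.17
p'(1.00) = 0.32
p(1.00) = 0.77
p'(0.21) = -0.44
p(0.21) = 0.81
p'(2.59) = 1.37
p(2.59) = -0.69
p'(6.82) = 0.00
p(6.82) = -0.06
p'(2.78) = 0.77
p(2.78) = -0.50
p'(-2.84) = -0.08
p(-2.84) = -0.15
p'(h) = (-2*h + 2*sqrt(2))/((h - 2)*(h + 6)*(h - 6*sqrt(2))*(sqrt(2)*h + 1)) - sqrt(2)*(-h^2 + 2*sqrt(2)*h + 96)/((h - 2)*(h + 6)*(h - 6*sqrt(2))*(sqrt(2)*h + 1)^2) - (-h^2 + 2*sqrt(2)*h + 96)/((h - 2)*(h + 6)*(h - 6*sqrt(2))^2*(sqrt(2)*h + 1)) - (-h^2 + 2*sqrt(2)*h + 96)/((h - 2)*(h + 6)^2*(h - 6*sqrt(2))*(sqrt(2)*h + 1)) - (-h^2 + 2*sqrt(2)*h + 96)/((h - 2)^2*(h + 6)*(h - 6*sqrt(2))*(sqrt(2)*h + 1)) = (2*sqrt(2)*h^5 - 23*h^4 + 4*sqrt(2)*h^4 - 340*sqrt(2)*h^3 - 32*h^3 - 1040*sqrt(2)*h^2 + 3108*h^2 + 3312*sqrt(2)*h + 8448*h - 12384 + 2304*sqrt(2))/(2*h^8 - 22*sqrt(2)*h^7 + 16*h^7 - 176*sqrt(2)*h^6 + 81*h^6 + 308*sqrt(2)*h^5 + 584*h^5 - 416*h^4 + 3168*sqrt(2)*h^4 - 8736*h^3 - 4224*sqrt(2)*h^3 - 12672*sqrt(2)*h^2 + 13392*h^2 - 6912*h + 19008*sqrt(2)*h + 10368)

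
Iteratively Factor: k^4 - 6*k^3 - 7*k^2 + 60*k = (k + 3)*(k^3 - 9*k^2 + 20*k) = k*(k + 3)*(k^2 - 9*k + 20) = k*(k - 5)*(k + 3)*(k - 4)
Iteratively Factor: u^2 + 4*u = (u + 4)*(u)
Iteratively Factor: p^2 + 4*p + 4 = (p + 2)*(p + 2)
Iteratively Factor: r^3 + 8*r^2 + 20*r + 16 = (r + 2)*(r^2 + 6*r + 8) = (r + 2)*(r + 4)*(r + 2)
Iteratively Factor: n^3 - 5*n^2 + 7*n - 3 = (n - 1)*(n^2 - 4*n + 3) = (n - 1)^2*(n - 3)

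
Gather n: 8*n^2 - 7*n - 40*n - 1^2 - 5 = 8*n^2 - 47*n - 6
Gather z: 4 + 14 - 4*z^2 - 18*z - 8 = -4*z^2 - 18*z + 10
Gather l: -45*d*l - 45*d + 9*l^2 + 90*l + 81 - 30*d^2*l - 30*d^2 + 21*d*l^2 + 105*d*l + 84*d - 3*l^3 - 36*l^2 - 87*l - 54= -30*d^2 + 39*d - 3*l^3 + l^2*(21*d - 27) + l*(-30*d^2 + 60*d + 3) + 27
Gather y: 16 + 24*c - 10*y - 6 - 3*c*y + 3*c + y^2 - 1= 27*c + y^2 + y*(-3*c - 10) + 9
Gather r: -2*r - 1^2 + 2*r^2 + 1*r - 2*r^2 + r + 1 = 0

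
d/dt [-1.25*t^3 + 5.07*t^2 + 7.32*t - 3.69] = -3.75*t^2 + 10.14*t + 7.32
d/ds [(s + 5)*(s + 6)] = 2*s + 11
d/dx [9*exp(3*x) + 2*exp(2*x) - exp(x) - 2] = (27*exp(2*x) + 4*exp(x) - 1)*exp(x)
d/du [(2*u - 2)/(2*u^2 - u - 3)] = 2*(2*u^2 - u - (u - 1)*(4*u - 1) - 3)/(-2*u^2 + u + 3)^2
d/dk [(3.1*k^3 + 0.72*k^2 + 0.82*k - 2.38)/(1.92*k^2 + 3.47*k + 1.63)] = (5.952*k^4 + 21.514*k^3 + 16.083*k^2 + 11.4864*k + 9.5952)/(3.6864*k^4 + 13.3248*k^3 + 18.3001*k^2 + 11.3122*k + 2.6569)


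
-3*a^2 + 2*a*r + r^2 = (-a + r)*(3*a + r)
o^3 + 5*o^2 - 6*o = o*(o - 1)*(o + 6)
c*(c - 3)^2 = c^3 - 6*c^2 + 9*c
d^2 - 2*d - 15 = (d - 5)*(d + 3)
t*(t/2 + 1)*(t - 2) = t^3/2 - 2*t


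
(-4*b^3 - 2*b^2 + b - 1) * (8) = -32*b^3 - 16*b^2 + 8*b - 8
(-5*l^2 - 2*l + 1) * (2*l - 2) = -10*l^3 + 6*l^2 + 6*l - 2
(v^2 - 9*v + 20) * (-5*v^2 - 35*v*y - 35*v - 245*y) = -5*v^4 - 35*v^3*y + 10*v^3 + 70*v^2*y + 215*v^2 + 1505*v*y - 700*v - 4900*y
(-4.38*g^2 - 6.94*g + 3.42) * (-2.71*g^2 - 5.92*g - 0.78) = 11.8698*g^4 + 44.737*g^3 + 35.233*g^2 - 14.8332*g - 2.6676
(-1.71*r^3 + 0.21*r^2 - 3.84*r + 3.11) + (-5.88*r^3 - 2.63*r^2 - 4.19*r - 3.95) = -7.59*r^3 - 2.42*r^2 - 8.03*r - 0.84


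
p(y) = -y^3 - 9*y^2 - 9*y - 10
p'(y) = -3*y^2 - 18*y - 9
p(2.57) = -109.55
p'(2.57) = -75.07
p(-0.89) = -8.41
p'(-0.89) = 4.64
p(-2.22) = -23.43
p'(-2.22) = 16.17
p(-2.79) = -33.23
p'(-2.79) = 17.87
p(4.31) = -296.04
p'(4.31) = -142.31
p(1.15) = -33.77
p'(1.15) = -33.67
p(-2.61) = -30.04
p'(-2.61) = 17.54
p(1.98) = -70.87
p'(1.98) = -56.40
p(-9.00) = 71.00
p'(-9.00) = -90.00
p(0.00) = -10.00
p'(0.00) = -9.00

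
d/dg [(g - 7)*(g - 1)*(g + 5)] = 3*g^2 - 6*g - 33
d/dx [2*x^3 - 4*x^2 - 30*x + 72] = 6*x^2 - 8*x - 30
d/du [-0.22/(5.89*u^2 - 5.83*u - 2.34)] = (2.5916*u - 1.2826)/(-5.89*u^2 + 5.83*u + 2.34)^2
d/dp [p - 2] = 1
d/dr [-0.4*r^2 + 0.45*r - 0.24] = 0.45 - 0.8*r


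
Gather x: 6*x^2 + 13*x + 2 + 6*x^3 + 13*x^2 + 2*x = 6*x^3 + 19*x^2 + 15*x + 2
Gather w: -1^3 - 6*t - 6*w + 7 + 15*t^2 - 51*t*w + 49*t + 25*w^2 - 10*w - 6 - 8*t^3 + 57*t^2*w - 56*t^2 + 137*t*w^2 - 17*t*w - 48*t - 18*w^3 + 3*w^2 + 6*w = -8*t^3 - 41*t^2 - 5*t - 18*w^3 + w^2*(137*t + 28) + w*(57*t^2 - 68*t - 10)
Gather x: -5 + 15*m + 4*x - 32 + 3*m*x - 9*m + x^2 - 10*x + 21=6*m + x^2 + x*(3*m - 6) - 16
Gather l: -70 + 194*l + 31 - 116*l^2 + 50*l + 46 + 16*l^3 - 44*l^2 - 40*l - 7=16*l^3 - 160*l^2 + 204*l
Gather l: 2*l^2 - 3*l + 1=2*l^2 - 3*l + 1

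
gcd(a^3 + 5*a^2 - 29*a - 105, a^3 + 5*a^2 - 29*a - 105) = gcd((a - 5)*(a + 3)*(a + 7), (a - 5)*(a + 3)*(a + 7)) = a^3 + 5*a^2 - 29*a - 105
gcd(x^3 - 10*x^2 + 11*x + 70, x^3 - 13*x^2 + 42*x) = x - 7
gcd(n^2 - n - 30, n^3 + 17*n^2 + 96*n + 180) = n + 5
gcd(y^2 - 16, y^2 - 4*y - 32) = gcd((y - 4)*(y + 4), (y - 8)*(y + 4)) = y + 4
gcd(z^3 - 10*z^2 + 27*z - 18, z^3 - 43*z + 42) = z^2 - 7*z + 6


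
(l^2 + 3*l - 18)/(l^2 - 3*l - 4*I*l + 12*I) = (l + 6)/(l - 4*I)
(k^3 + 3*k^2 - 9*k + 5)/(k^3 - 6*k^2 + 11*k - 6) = (k^2 + 4*k - 5)/(k^2 - 5*k + 6)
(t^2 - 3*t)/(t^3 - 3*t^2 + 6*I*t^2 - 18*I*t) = 1/(t + 6*I)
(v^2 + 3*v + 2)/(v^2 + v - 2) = (v + 1)/(v - 1)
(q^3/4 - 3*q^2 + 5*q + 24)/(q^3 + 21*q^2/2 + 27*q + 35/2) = (q^3 - 12*q^2 + 20*q + 96)/(2*(2*q^3 + 21*q^2 + 54*q + 35))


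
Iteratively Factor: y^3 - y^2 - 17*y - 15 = (y + 3)*(y^2 - 4*y - 5) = (y + 1)*(y + 3)*(y - 5)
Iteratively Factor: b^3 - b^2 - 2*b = (b)*(b^2 - b - 2) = b*(b + 1)*(b - 2)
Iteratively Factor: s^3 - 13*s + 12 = (s + 4)*(s^2 - 4*s + 3) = (s - 1)*(s + 4)*(s - 3)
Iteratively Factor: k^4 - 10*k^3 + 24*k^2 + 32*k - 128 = (k - 4)*(k^3 - 6*k^2 + 32) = (k - 4)*(k + 2)*(k^2 - 8*k + 16) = (k - 4)^2*(k + 2)*(k - 4)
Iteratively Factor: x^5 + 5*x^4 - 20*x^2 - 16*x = (x + 4)*(x^4 + x^3 - 4*x^2 - 4*x) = (x - 2)*(x + 4)*(x^3 + 3*x^2 + 2*x) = (x - 2)*(x + 2)*(x + 4)*(x^2 + x) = (x - 2)*(x + 1)*(x + 2)*(x + 4)*(x)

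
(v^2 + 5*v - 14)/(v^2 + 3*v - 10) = (v + 7)/(v + 5)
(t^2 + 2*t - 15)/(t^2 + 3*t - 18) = (t + 5)/(t + 6)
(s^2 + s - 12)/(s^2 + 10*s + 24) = (s - 3)/(s + 6)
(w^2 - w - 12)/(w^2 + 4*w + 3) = (w - 4)/(w + 1)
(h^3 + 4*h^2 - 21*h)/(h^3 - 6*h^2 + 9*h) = (h + 7)/(h - 3)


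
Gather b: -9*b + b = -8*b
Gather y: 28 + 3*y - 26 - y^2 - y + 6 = -y^2 + 2*y + 8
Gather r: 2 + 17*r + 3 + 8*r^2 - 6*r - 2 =8*r^2 + 11*r + 3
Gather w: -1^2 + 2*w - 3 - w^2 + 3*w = -w^2 + 5*w - 4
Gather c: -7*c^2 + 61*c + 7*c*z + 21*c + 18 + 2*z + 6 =-7*c^2 + c*(7*z + 82) + 2*z + 24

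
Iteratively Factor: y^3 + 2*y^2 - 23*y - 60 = (y + 3)*(y^2 - y - 20) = (y - 5)*(y + 3)*(y + 4)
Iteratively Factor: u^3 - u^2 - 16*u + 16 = (u - 1)*(u^2 - 16) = (u - 1)*(u + 4)*(u - 4)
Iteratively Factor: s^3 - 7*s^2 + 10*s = (s - 2)*(s^2 - 5*s) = (s - 5)*(s - 2)*(s)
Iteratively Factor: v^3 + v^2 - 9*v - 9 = (v - 3)*(v^2 + 4*v + 3) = (v - 3)*(v + 1)*(v + 3)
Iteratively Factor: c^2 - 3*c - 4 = (c - 4)*(c + 1)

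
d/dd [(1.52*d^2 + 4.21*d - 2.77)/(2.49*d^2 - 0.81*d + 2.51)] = (-11.7141*d^2 + 21.425*d + 8.3234)/(6.2001*d^4 - 4.0338*d^3 + 13.1559*d^2 - 4.0662*d + 6.3001)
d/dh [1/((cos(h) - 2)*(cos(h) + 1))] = (-sin(h) + sin(2*h))/((cos(h) - 2)^2*(cos(h) + 1)^2)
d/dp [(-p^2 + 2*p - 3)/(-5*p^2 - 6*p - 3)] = 8*(2*p^2 - 3*p - 3)/(25*p^4 + 60*p^3 + 66*p^2 + 36*p + 9)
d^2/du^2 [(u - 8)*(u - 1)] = 2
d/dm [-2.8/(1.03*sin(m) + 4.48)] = 2.884*cos(m)/(1.03*sin(m) + 4.48)^2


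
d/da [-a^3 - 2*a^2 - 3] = a*(-3*a - 4)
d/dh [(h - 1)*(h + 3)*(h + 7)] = 3*h^2 + 18*h + 11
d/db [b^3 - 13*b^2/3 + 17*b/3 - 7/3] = 3*b^2 - 26*b/3 + 17/3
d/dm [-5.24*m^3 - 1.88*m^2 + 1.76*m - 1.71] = -15.72*m^2 - 3.76*m + 1.76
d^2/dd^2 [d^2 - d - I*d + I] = 2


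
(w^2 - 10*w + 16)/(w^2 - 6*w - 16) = (w - 2)/(w + 2)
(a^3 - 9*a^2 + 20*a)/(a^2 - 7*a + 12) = a*(a - 5)/(a - 3)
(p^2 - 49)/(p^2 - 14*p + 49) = (p + 7)/(p - 7)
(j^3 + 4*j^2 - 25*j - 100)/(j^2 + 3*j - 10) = (j^2 - j - 20)/(j - 2)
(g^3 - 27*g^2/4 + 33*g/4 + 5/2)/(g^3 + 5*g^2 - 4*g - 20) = (4*g^2 - 19*g - 5)/(4*(g^2 + 7*g + 10))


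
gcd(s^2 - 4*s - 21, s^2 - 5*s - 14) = s - 7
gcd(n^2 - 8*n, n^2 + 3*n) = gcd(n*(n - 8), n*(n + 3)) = n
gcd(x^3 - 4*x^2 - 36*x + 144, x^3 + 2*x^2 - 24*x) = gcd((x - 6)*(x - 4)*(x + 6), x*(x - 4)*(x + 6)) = x^2 + 2*x - 24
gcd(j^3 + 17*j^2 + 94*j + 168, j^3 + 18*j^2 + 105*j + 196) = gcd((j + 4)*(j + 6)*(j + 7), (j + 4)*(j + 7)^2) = j^2 + 11*j + 28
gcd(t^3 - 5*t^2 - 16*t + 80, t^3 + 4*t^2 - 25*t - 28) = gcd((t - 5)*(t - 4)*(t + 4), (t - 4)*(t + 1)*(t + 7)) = t - 4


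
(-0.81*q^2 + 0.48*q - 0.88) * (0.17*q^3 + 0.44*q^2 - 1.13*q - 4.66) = -0.1377*q^5 - 0.2748*q^4 + 0.9769*q^3 + 2.845*q^2 - 1.2424*q + 4.1008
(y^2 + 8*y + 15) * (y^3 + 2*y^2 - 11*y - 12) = y^5 + 10*y^4 + 20*y^3 - 70*y^2 - 261*y - 180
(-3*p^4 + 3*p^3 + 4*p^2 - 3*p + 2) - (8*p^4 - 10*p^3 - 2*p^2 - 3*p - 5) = -11*p^4 + 13*p^3 + 6*p^2 + 7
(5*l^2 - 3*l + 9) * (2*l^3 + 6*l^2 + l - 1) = 10*l^5 + 24*l^4 + 5*l^3 + 46*l^2 + 12*l - 9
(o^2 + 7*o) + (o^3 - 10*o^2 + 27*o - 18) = o^3 - 9*o^2 + 34*o - 18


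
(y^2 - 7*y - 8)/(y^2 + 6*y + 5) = (y - 8)/(y + 5)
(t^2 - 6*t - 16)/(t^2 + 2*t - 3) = (t^2 - 6*t - 16)/(t^2 + 2*t - 3)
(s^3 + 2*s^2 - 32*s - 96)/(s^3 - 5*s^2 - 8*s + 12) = (s^2 + 8*s + 16)/(s^2 + s - 2)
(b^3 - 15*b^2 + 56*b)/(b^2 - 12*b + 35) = b*(b - 8)/(b - 5)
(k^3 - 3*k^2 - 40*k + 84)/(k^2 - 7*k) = k + 4 - 12/k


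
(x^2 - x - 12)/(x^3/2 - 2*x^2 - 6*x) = 2*(-x^2 + x + 12)/(x*(-x^2 + 4*x + 12))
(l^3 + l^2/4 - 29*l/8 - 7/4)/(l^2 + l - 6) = (8*l^2 + 18*l + 7)/(8*(l + 3))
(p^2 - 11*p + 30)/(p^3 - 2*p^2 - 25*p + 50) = (p - 6)/(p^2 + 3*p - 10)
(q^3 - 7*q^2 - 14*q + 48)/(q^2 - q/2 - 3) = 2*(q^2 - 5*q - 24)/(2*q + 3)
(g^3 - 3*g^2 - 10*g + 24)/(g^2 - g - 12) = g - 2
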